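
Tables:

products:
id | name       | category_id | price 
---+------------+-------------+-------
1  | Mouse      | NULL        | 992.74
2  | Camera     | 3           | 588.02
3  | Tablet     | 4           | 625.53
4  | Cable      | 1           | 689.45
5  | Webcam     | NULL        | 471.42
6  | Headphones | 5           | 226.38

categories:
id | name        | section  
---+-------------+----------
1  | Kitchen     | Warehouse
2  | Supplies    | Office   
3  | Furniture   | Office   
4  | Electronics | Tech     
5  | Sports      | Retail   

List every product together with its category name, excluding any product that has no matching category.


INNER JOIN keeps only products rows whose category_id matches an id in categories. Walk through each product:
  - product 1 (Mouse): category_id=NULL, no match -> dropped
  - product 2 (Camera): category_id=3 -> matches Furniture
  - product 3 (Tablet): category_id=4 -> matches Electronics
  - product 4 (Cable): category_id=1 -> matches Kitchen
  - product 5 (Webcam): category_id=NULL, no match -> dropped
  - product 6 (Headphones): category_id=5 -> matches Sports
So 2 of 6 rows are dropped.

SQL:
SELECT a.name, b.name AS category
FROM products a
INNER JOIN categories b ON a.category_id = b.id

Result:
name       | category   
-----------+------------
Camera     | Furniture  
Tablet     | Electronics
Cable      | Kitchen    
Headphones | Sports     


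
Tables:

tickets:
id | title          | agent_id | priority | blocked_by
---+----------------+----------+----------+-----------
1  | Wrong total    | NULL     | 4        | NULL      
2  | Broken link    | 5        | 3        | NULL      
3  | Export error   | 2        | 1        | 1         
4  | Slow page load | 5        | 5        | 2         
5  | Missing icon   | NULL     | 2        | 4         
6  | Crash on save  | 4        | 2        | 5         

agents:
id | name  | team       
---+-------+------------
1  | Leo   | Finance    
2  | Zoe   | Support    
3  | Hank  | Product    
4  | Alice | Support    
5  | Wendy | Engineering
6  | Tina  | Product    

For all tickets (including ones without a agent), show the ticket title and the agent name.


LEFT JOIN keeps every row from tickets (the left table); where agent_id has no match in agents, the agent columns become NULL. Walk through each ticket:
  - ticket 1 (Wrong total): agent_id=NULL, no match -> kept with NULL
  - ticket 2 (Broken link): agent_id=5 -> matches Wendy
  - ticket 3 (Export error): agent_id=2 -> matches Zoe
  - ticket 4 (Slow page load): agent_id=5 -> matches Wendy
  - ticket 5 (Missing icon): agent_id=NULL, no match -> kept with NULL
  - ticket 6 (Crash on save): agent_id=4 -> matches Alice
All 6 rows appear; 2 have NULL agent.

SQL:
SELECT a.title, b.name AS agent
FROM tickets a
LEFT JOIN agents b ON a.agent_id = b.id

Result:
title          | agent
---------------+------
Wrong total    | NULL 
Broken link    | Wendy
Export error   | Zoe  
Slow page load | Wendy
Missing icon   | NULL 
Crash on save  | Alice


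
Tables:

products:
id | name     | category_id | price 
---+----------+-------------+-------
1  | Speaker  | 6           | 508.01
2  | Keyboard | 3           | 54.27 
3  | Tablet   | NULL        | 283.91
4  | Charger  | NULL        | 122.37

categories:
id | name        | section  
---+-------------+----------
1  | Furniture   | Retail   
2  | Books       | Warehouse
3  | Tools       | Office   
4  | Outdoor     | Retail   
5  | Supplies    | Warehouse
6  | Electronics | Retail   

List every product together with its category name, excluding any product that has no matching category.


INNER JOIN keeps only products rows whose category_id matches an id in categories. Walk through each product:
  - product 1 (Speaker): category_id=6 -> matches Electronics
  - product 2 (Keyboard): category_id=3 -> matches Tools
  - product 3 (Tablet): category_id=NULL, no match -> dropped
  - product 4 (Charger): category_id=NULL, no match -> dropped
So 2 of 4 rows are dropped.

SQL:
SELECT a.name, b.name AS category
FROM products a
INNER JOIN categories b ON a.category_id = b.id

Result:
name     | category   
---------+------------
Speaker  | Electronics
Keyboard | Tools      


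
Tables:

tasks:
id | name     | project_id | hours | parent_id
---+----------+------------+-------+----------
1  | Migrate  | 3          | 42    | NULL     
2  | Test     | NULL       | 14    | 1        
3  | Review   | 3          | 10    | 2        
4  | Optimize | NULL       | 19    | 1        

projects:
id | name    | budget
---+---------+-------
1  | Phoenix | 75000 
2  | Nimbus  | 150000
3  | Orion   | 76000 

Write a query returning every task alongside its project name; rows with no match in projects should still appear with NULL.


LEFT JOIN keeps every row from tasks (the left table); where project_id has no match in projects, the project columns become NULL. Walk through each task:
  - task 1 (Migrate): project_id=3 -> matches Orion
  - task 2 (Test): project_id=NULL, no match -> kept with NULL
  - task 3 (Review): project_id=3 -> matches Orion
  - task 4 (Optimize): project_id=NULL, no match -> kept with NULL
All 4 rows appear; 2 have NULL project.

SQL:
SELECT a.name, b.name AS project
FROM tasks a
LEFT JOIN projects b ON a.project_id = b.id

Result:
name     | project
---------+--------
Migrate  | Orion  
Test     | NULL   
Review   | Orion  
Optimize | NULL   


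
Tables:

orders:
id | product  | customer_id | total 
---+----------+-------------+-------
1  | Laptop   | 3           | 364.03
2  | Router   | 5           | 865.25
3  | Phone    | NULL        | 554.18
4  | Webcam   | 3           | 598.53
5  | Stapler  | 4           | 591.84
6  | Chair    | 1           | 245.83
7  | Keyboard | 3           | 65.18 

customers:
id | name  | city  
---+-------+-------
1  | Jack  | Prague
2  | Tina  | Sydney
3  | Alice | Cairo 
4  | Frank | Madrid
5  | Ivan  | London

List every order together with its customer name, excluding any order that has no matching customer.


INNER JOIN keeps only orders rows whose customer_id matches an id in customers. Walk through each order:
  - order 1 (Laptop): customer_id=3 -> matches Alice
  - order 2 (Router): customer_id=5 -> matches Ivan
  - order 3 (Phone): customer_id=NULL, no match -> dropped
  - order 4 (Webcam): customer_id=3 -> matches Alice
  - order 5 (Stapler): customer_id=4 -> matches Frank
  - order 6 (Chair): customer_id=1 -> matches Jack
  - order 7 (Keyboard): customer_id=3 -> matches Alice
So 1 of 7 rows is dropped.

SQL:
SELECT a.product, b.name AS customer
FROM orders a
INNER JOIN customers b ON a.customer_id = b.id

Result:
product  | customer
---------+---------
Laptop   | Alice   
Router   | Ivan    
Webcam   | Alice   
Stapler  | Frank   
Chair    | Jack    
Keyboard | Alice   


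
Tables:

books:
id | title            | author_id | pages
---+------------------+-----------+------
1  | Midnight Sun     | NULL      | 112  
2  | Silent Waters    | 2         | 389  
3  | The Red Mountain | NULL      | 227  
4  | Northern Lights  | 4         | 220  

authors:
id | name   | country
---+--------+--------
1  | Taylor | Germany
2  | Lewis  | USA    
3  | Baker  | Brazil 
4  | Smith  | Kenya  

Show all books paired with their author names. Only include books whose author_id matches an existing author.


INNER JOIN keeps only books rows whose author_id matches an id in authors. Walk through each book:
  - book 1 (Midnight Sun): author_id=NULL, no match -> dropped
  - book 2 (Silent Waters): author_id=2 -> matches Lewis
  - book 3 (The Red Mountain): author_id=NULL, no match -> dropped
  - book 4 (Northern Lights): author_id=4 -> matches Smith
So 2 of 4 rows are dropped.

SQL:
SELECT a.title, b.name AS author
FROM books a
INNER JOIN authors b ON a.author_id = b.id

Result:
title           | author
----------------+-------
Silent Waters   | Lewis 
Northern Lights | Smith 


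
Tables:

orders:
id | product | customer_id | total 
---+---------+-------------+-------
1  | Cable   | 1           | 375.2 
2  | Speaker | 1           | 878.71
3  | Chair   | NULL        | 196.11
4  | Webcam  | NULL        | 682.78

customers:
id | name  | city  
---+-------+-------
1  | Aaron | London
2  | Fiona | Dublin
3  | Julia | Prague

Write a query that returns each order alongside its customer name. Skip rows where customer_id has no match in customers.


INNER JOIN keeps only orders rows whose customer_id matches an id in customers. Walk through each order:
  - order 1 (Cable): customer_id=1 -> matches Aaron
  - order 2 (Speaker): customer_id=1 -> matches Aaron
  - order 3 (Chair): customer_id=NULL, no match -> dropped
  - order 4 (Webcam): customer_id=NULL, no match -> dropped
So 2 of 4 rows are dropped.

SQL:
SELECT a.product, b.name AS customer
FROM orders a
INNER JOIN customers b ON a.customer_id = b.id

Result:
product | customer
--------+---------
Cable   | Aaron   
Speaker | Aaron   


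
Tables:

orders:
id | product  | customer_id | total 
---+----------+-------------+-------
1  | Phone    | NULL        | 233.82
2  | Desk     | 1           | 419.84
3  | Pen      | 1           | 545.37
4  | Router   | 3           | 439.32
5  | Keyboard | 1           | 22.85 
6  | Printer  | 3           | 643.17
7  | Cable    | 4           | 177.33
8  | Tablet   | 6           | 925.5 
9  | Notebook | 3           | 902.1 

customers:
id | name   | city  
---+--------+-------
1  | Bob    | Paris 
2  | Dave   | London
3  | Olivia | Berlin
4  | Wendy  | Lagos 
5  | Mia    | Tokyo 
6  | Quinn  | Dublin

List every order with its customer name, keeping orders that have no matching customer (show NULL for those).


LEFT JOIN keeps every row from orders (the left table); where customer_id has no match in customers, the customer columns become NULL. Walk through each order:
  - order 1 (Phone): customer_id=NULL, no match -> kept with NULL
  - order 2 (Desk): customer_id=1 -> matches Bob
  - order 3 (Pen): customer_id=1 -> matches Bob
  - order 4 (Router): customer_id=3 -> matches Olivia
  - order 5 (Keyboard): customer_id=1 -> matches Bob
  - order 6 (Printer): customer_id=3 -> matches Olivia
  - order 7 (Cable): customer_id=4 -> matches Wendy
  - order 8 (Tablet): customer_id=6 -> matches Quinn
  - order 9 (Notebook): customer_id=3 -> matches Olivia
All 9 rows appear; 1 has NULL customer.

SQL:
SELECT a.product, b.name AS customer
FROM orders a
LEFT JOIN customers b ON a.customer_id = b.id

Result:
product  | customer
---------+---------
Phone    | NULL    
Desk     | Bob     
Pen      | Bob     
Router   | Olivia  
Keyboard | Bob     
Printer  | Olivia  
Cable    | Wendy   
Tablet   | Quinn   
Notebook | Olivia  


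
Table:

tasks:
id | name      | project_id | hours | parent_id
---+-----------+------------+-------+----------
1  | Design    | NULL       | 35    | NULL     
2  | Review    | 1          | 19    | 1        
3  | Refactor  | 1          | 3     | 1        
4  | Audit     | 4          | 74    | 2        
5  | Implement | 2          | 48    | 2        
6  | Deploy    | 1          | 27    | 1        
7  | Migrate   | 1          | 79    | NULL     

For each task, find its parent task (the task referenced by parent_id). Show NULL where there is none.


This is a self-join: tasks is joined to a second copy of itself, matching each row's parent_id to another row's id. Use LEFT JOIN so rows with parent_id=NULL are kept.
  - task 1 (Design): parent_id=NULL -> NULL
  - task 2 (Review): parent_id=1 -> Design
  - task 3 (Refactor): parent_id=1 -> Design
  - task 4 (Audit): parent_id=2 -> Review
  - task 5 (Implement): parent_id=2 -> Review
  - task 6 (Deploy): parent_id=1 -> Design
  - task 7 (Migrate): parent_id=NULL -> NULL

SQL:
SELECT a.name AS item, b.name AS parent
FROM tasks a
LEFT JOIN tasks b ON a.parent_id = b.id

Result:
item      | parent
----------+-------
Design    | NULL  
Review    | Design
Refactor  | Design
Audit     | Review
Implement | Review
Deploy    | Design
Migrate   | NULL  


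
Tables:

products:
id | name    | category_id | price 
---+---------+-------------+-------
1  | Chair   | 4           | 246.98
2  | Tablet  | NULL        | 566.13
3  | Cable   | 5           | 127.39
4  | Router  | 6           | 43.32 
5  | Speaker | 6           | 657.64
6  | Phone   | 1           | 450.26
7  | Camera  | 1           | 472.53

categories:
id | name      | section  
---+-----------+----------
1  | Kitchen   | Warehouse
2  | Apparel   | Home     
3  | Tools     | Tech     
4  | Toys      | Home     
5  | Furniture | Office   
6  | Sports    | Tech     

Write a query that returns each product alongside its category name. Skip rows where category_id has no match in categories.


INNER JOIN keeps only products rows whose category_id matches an id in categories. Walk through each product:
  - product 1 (Chair): category_id=4 -> matches Toys
  - product 2 (Tablet): category_id=NULL, no match -> dropped
  - product 3 (Cable): category_id=5 -> matches Furniture
  - product 4 (Router): category_id=6 -> matches Sports
  - product 5 (Speaker): category_id=6 -> matches Sports
  - product 6 (Phone): category_id=1 -> matches Kitchen
  - product 7 (Camera): category_id=1 -> matches Kitchen
So 1 of 7 rows is dropped.

SQL:
SELECT a.name, b.name AS category
FROM products a
INNER JOIN categories b ON a.category_id = b.id

Result:
name    | category 
--------+----------
Chair   | Toys     
Cable   | Furniture
Router  | Sports   
Speaker | Sports   
Phone   | Kitchen  
Camera  | Kitchen  


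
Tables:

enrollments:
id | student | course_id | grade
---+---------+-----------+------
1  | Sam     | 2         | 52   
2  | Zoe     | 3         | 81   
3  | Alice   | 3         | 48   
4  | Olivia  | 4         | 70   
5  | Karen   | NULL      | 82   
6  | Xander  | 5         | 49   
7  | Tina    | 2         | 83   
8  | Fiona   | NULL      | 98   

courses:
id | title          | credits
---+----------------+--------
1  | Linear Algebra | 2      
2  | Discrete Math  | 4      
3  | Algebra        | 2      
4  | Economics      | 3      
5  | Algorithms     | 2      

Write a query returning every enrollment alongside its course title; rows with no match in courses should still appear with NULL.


LEFT JOIN keeps every row from enrollments (the left table); where course_id has no match in courses, the course columns become NULL. Walk through each enrollment:
  - enrollment 1 (Sam): course_id=2 -> matches Discrete Math
  - enrollment 2 (Zoe): course_id=3 -> matches Algebra
  - enrollment 3 (Alice): course_id=3 -> matches Algebra
  - enrollment 4 (Olivia): course_id=4 -> matches Economics
  - enrollment 5 (Karen): course_id=NULL, no match -> kept with NULL
  - enrollment 6 (Xander): course_id=5 -> matches Algorithms
  - enrollment 7 (Tina): course_id=2 -> matches Discrete Math
  - enrollment 8 (Fiona): course_id=NULL, no match -> kept with NULL
All 8 rows appear; 2 have NULL course.

SQL:
SELECT a.student, b.title AS course
FROM enrollments a
LEFT JOIN courses b ON a.course_id = b.id

Result:
student | course       
--------+--------------
Sam     | Discrete Math
Zoe     | Algebra      
Alice   | Algebra      
Olivia  | Economics    
Karen   | NULL         
Xander  | Algorithms   
Tina    | Discrete Math
Fiona   | NULL         


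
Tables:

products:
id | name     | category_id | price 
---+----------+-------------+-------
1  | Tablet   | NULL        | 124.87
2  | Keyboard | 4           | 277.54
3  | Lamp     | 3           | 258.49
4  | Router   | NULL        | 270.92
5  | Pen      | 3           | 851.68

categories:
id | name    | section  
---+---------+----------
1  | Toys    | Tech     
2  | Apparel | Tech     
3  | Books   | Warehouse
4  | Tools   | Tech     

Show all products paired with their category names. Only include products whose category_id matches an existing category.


INNER JOIN keeps only products rows whose category_id matches an id in categories. Walk through each product:
  - product 1 (Tablet): category_id=NULL, no match -> dropped
  - product 2 (Keyboard): category_id=4 -> matches Tools
  - product 3 (Lamp): category_id=3 -> matches Books
  - product 4 (Router): category_id=NULL, no match -> dropped
  - product 5 (Pen): category_id=3 -> matches Books
So 2 of 5 rows are dropped.

SQL:
SELECT a.name, b.name AS category
FROM products a
INNER JOIN categories b ON a.category_id = b.id

Result:
name     | category
---------+---------
Keyboard | Tools   
Lamp     | Books   
Pen      | Books   


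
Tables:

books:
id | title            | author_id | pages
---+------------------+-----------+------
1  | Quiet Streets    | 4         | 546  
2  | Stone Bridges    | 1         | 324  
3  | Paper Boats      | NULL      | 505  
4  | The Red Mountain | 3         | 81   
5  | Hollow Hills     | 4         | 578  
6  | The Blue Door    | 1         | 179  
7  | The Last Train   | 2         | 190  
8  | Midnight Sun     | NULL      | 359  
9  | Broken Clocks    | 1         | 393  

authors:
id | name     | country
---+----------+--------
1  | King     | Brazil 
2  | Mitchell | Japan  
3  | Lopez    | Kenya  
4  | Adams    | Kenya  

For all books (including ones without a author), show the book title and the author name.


LEFT JOIN keeps every row from books (the left table); where author_id has no match in authors, the author columns become NULL. Walk through each book:
  - book 1 (Quiet Streets): author_id=4 -> matches Adams
  - book 2 (Stone Bridges): author_id=1 -> matches King
  - book 3 (Paper Boats): author_id=NULL, no match -> kept with NULL
  - book 4 (The Red Mountain): author_id=3 -> matches Lopez
  - book 5 (Hollow Hills): author_id=4 -> matches Adams
  - book 6 (The Blue Door): author_id=1 -> matches King
  - book 7 (The Last Train): author_id=2 -> matches Mitchell
  - book 8 (Midnight Sun): author_id=NULL, no match -> kept with NULL
  - book 9 (Broken Clocks): author_id=1 -> matches King
All 9 rows appear; 2 have NULL author.

SQL:
SELECT a.title, b.name AS author
FROM books a
LEFT JOIN authors b ON a.author_id = b.id

Result:
title            | author  
-----------------+---------
Quiet Streets    | Adams   
Stone Bridges    | King    
Paper Boats      | NULL    
The Red Mountain | Lopez   
Hollow Hills     | Adams   
The Blue Door    | King    
The Last Train   | Mitchell
Midnight Sun     | NULL    
Broken Clocks    | King    


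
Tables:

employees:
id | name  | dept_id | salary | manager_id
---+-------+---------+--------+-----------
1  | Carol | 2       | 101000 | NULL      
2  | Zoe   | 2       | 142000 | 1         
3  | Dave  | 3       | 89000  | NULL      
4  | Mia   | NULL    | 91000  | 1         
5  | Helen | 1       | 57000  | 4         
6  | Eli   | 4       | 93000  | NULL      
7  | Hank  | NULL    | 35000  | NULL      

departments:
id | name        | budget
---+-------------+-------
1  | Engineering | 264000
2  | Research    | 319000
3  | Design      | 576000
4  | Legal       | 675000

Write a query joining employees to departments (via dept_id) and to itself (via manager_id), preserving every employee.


Two LEFT JOINs from the same base table employees: one to departments via dept_id, one to employees itself via manager_id. Both are LEFT so every employee is preserved.
Match against departments:
  - employee 1 (Carol): dept_id=2 -> matches Research
  - employee 2 (Zoe): dept_id=2 -> matches Research
  - employee 3 (Dave): dept_id=3 -> matches Design
  - employee 4 (Mia): dept_id=NULL, no match -> kept with NULL
  - employee 5 (Helen): dept_id=1 -> matches Engineering
  - employee 6 (Eli): dept_id=4 -> matches Legal
  - employee 7 (Hank): dept_id=NULL, no match -> kept with NULL
Match against employees (self):
  - employee 1 (Carol): manager_id=NULL -> NULL
  - employee 2 (Zoe): manager_id=1 -> Carol
  - employee 3 (Dave): manager_id=NULL -> NULL
  - employee 4 (Mia): manager_id=1 -> Carol
  - employee 5 (Helen): manager_id=4 -> Mia
  - employee 6 (Eli): manager_id=NULL -> NULL
  - employee 7 (Hank): manager_id=NULL -> NULL

SQL:
SELECT a.name, b.name AS department, c.name AS manager
FROM employees a
LEFT JOIN departments b ON a.dept_id = b.id
LEFT JOIN employees c ON a.manager_id = c.id

Result:
name  | department  | manager
------+-------------+--------
Carol | Research    | NULL   
Zoe   | Research    | Carol  
Dave  | Design      | NULL   
Mia   | NULL        | Carol  
Helen | Engineering | Mia    
Eli   | Legal       | NULL   
Hank  | NULL        | NULL   


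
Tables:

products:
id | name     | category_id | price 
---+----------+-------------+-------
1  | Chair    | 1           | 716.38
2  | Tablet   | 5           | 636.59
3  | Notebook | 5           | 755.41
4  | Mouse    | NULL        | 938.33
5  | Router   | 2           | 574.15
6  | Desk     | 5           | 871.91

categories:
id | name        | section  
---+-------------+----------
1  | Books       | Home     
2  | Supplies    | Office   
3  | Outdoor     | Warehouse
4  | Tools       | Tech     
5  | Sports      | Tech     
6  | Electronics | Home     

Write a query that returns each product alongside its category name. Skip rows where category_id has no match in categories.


INNER JOIN keeps only products rows whose category_id matches an id in categories. Walk through each product:
  - product 1 (Chair): category_id=1 -> matches Books
  - product 2 (Tablet): category_id=5 -> matches Sports
  - product 3 (Notebook): category_id=5 -> matches Sports
  - product 4 (Mouse): category_id=NULL, no match -> dropped
  - product 5 (Router): category_id=2 -> matches Supplies
  - product 6 (Desk): category_id=5 -> matches Sports
So 1 of 6 rows is dropped.

SQL:
SELECT a.name, b.name AS category
FROM products a
INNER JOIN categories b ON a.category_id = b.id

Result:
name     | category
---------+---------
Chair    | Books   
Tablet   | Sports  
Notebook | Sports  
Router   | Supplies
Desk     | Sports  


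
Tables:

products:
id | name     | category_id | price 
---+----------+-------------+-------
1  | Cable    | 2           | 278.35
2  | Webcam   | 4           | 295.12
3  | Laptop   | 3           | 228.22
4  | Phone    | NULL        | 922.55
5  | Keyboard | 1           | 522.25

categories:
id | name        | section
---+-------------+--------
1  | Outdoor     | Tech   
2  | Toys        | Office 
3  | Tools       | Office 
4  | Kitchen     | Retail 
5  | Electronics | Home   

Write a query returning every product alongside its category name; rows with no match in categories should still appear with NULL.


LEFT JOIN keeps every row from products (the left table); where category_id has no match in categories, the category columns become NULL. Walk through each product:
  - product 1 (Cable): category_id=2 -> matches Toys
  - product 2 (Webcam): category_id=4 -> matches Kitchen
  - product 3 (Laptop): category_id=3 -> matches Tools
  - product 4 (Phone): category_id=NULL, no match -> kept with NULL
  - product 5 (Keyboard): category_id=1 -> matches Outdoor
All 5 rows appear; 1 has NULL category.

SQL:
SELECT a.name, b.name AS category
FROM products a
LEFT JOIN categories b ON a.category_id = b.id

Result:
name     | category
---------+---------
Cable    | Toys    
Webcam   | Kitchen 
Laptop   | Tools   
Phone    | NULL    
Keyboard | Outdoor 


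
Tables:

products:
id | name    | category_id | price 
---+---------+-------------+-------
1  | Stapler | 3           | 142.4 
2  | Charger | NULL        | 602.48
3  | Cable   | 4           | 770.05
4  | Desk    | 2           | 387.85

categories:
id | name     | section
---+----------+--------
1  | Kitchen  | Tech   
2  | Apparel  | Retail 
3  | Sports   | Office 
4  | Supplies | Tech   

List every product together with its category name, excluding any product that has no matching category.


INNER JOIN keeps only products rows whose category_id matches an id in categories. Walk through each product:
  - product 1 (Stapler): category_id=3 -> matches Sports
  - product 2 (Charger): category_id=NULL, no match -> dropped
  - product 3 (Cable): category_id=4 -> matches Supplies
  - product 4 (Desk): category_id=2 -> matches Apparel
So 1 of 4 rows is dropped.

SQL:
SELECT a.name, b.name AS category
FROM products a
INNER JOIN categories b ON a.category_id = b.id

Result:
name    | category
--------+---------
Stapler | Sports  
Cable   | Supplies
Desk    | Apparel 


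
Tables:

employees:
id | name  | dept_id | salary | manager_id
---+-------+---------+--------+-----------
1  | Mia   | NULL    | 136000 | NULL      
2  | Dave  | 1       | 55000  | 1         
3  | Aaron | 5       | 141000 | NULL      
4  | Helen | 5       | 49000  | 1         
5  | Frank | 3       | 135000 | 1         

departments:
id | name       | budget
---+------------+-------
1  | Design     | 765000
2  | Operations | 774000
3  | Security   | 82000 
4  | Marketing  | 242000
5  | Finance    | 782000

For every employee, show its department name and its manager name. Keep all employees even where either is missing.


Two LEFT JOINs from the same base table employees: one to departments via dept_id, one to employees itself via manager_id. Both are LEFT so every employee is preserved.
Match against departments:
  - employee 1 (Mia): dept_id=NULL, no match -> kept with NULL
  - employee 2 (Dave): dept_id=1 -> matches Design
  - employee 3 (Aaron): dept_id=5 -> matches Finance
  - employee 4 (Helen): dept_id=5 -> matches Finance
  - employee 5 (Frank): dept_id=3 -> matches Security
Match against employees (self):
  - employee 1 (Mia): manager_id=NULL -> NULL
  - employee 2 (Dave): manager_id=1 -> Mia
  - employee 3 (Aaron): manager_id=NULL -> NULL
  - employee 4 (Helen): manager_id=1 -> Mia
  - employee 5 (Frank): manager_id=1 -> Mia

SQL:
SELECT a.name, b.name AS department, c.name AS manager
FROM employees a
LEFT JOIN departments b ON a.dept_id = b.id
LEFT JOIN employees c ON a.manager_id = c.id

Result:
name  | department | manager
------+------------+--------
Mia   | NULL       | NULL   
Dave  | Design     | Mia    
Aaron | Finance    | NULL   
Helen | Finance    | Mia    
Frank | Security   | Mia    


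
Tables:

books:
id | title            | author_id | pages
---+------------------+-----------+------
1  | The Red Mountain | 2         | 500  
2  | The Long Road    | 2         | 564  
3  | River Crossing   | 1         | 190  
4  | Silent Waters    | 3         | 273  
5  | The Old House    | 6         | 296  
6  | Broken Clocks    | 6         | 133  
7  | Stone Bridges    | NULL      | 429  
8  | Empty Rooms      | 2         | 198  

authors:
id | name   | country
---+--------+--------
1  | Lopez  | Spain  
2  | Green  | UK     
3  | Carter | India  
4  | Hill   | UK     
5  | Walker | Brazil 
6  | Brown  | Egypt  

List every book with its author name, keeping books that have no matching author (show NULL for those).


LEFT JOIN keeps every row from books (the left table); where author_id has no match in authors, the author columns become NULL. Walk through each book:
  - book 1 (The Red Mountain): author_id=2 -> matches Green
  - book 2 (The Long Road): author_id=2 -> matches Green
  - book 3 (River Crossing): author_id=1 -> matches Lopez
  - book 4 (Silent Waters): author_id=3 -> matches Carter
  - book 5 (The Old House): author_id=6 -> matches Brown
  - book 6 (Broken Clocks): author_id=6 -> matches Brown
  - book 7 (Stone Bridges): author_id=NULL, no match -> kept with NULL
  - book 8 (Empty Rooms): author_id=2 -> matches Green
All 8 rows appear; 1 has NULL author.

SQL:
SELECT a.title, b.name AS author
FROM books a
LEFT JOIN authors b ON a.author_id = b.id

Result:
title            | author
-----------------+-------
The Red Mountain | Green 
The Long Road    | Green 
River Crossing   | Lopez 
Silent Waters    | Carter
The Old House    | Brown 
Broken Clocks    | Brown 
Stone Bridges    | NULL  
Empty Rooms      | Green 


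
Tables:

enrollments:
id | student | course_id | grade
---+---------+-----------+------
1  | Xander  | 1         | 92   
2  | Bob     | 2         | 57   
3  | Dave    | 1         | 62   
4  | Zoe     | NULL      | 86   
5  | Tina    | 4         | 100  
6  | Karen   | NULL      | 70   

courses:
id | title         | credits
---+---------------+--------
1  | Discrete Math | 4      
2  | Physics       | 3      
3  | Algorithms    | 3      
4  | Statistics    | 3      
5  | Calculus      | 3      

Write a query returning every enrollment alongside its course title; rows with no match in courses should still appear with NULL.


LEFT JOIN keeps every row from enrollments (the left table); where course_id has no match in courses, the course columns become NULL. Walk through each enrollment:
  - enrollment 1 (Xander): course_id=1 -> matches Discrete Math
  - enrollment 2 (Bob): course_id=2 -> matches Physics
  - enrollment 3 (Dave): course_id=1 -> matches Discrete Math
  - enrollment 4 (Zoe): course_id=NULL, no match -> kept with NULL
  - enrollment 5 (Tina): course_id=4 -> matches Statistics
  - enrollment 6 (Karen): course_id=NULL, no match -> kept with NULL
All 6 rows appear; 2 have NULL course.

SQL:
SELECT a.student, b.title AS course
FROM enrollments a
LEFT JOIN courses b ON a.course_id = b.id

Result:
student | course       
--------+--------------
Xander  | Discrete Math
Bob     | Physics      
Dave    | Discrete Math
Zoe     | NULL         
Tina    | Statistics   
Karen   | NULL         


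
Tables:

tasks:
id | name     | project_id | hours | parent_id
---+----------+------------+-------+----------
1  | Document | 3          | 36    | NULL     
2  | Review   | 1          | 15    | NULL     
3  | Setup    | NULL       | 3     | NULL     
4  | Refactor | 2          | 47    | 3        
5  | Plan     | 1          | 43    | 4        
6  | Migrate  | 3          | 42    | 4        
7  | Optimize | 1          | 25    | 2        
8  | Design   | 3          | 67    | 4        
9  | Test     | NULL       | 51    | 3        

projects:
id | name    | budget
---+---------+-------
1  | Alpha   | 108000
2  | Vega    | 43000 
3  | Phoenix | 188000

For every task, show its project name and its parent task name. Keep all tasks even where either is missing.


Two LEFT JOINs from the same base table tasks: one to projects via project_id, one to tasks itself via parent_id. Both are LEFT so every task is preserved.
Match against projects:
  - task 1 (Document): project_id=3 -> matches Phoenix
  - task 2 (Review): project_id=1 -> matches Alpha
  - task 3 (Setup): project_id=NULL, no match -> kept with NULL
  - task 4 (Refactor): project_id=2 -> matches Vega
  - task 5 (Plan): project_id=1 -> matches Alpha
  - task 6 (Migrate): project_id=3 -> matches Phoenix
  - task 7 (Optimize): project_id=1 -> matches Alpha
  - task 8 (Design): project_id=3 -> matches Phoenix
  - task 9 (Test): project_id=NULL, no match -> kept with NULL
Match against tasks (self):
  - task 1 (Document): parent_id=NULL -> NULL
  - task 2 (Review): parent_id=NULL -> NULL
  - task 3 (Setup): parent_id=NULL -> NULL
  - task 4 (Refactor): parent_id=3 -> Setup
  - task 5 (Plan): parent_id=4 -> Refactor
  - task 6 (Migrate): parent_id=4 -> Refactor
  - task 7 (Optimize): parent_id=2 -> Review
  - task 8 (Design): parent_id=4 -> Refactor
  - task 9 (Test): parent_id=3 -> Setup

SQL:
SELECT a.name, b.name AS project, c.name AS parent
FROM tasks a
LEFT JOIN projects b ON a.project_id = b.id
LEFT JOIN tasks c ON a.parent_id = c.id

Result:
name     | project | parent  
---------+---------+---------
Document | Phoenix | NULL    
Review   | Alpha   | NULL    
Setup    | NULL    | NULL    
Refactor | Vega    | Setup   
Plan     | Alpha   | Refactor
Migrate  | Phoenix | Refactor
Optimize | Alpha   | Review  
Design   | Phoenix | Refactor
Test     | NULL    | Setup   


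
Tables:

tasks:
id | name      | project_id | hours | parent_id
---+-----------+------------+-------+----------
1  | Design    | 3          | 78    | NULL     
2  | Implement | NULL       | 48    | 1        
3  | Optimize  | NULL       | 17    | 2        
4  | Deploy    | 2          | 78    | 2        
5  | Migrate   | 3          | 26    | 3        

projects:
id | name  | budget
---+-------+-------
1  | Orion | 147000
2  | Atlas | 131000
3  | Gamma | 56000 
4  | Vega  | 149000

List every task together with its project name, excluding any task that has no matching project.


INNER JOIN keeps only tasks rows whose project_id matches an id in projects. Walk through each task:
  - task 1 (Design): project_id=3 -> matches Gamma
  - task 2 (Implement): project_id=NULL, no match -> dropped
  - task 3 (Optimize): project_id=NULL, no match -> dropped
  - task 4 (Deploy): project_id=2 -> matches Atlas
  - task 5 (Migrate): project_id=3 -> matches Gamma
So 2 of 5 rows are dropped.

SQL:
SELECT a.name, b.name AS project
FROM tasks a
INNER JOIN projects b ON a.project_id = b.id

Result:
name    | project
--------+--------
Design  | Gamma  
Deploy  | Atlas  
Migrate | Gamma  


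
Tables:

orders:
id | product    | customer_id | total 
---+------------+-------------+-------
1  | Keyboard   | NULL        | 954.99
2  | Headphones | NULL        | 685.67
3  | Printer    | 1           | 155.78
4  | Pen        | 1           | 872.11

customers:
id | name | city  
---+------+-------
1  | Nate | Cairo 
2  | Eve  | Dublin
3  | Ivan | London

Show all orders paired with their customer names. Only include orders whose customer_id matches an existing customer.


INNER JOIN keeps only orders rows whose customer_id matches an id in customers. Walk through each order:
  - order 1 (Keyboard): customer_id=NULL, no match -> dropped
  - order 2 (Headphones): customer_id=NULL, no match -> dropped
  - order 3 (Printer): customer_id=1 -> matches Nate
  - order 4 (Pen): customer_id=1 -> matches Nate
So 2 of 4 rows are dropped.

SQL:
SELECT a.product, b.name AS customer
FROM orders a
INNER JOIN customers b ON a.customer_id = b.id

Result:
product | customer
--------+---------
Printer | Nate    
Pen     | Nate    


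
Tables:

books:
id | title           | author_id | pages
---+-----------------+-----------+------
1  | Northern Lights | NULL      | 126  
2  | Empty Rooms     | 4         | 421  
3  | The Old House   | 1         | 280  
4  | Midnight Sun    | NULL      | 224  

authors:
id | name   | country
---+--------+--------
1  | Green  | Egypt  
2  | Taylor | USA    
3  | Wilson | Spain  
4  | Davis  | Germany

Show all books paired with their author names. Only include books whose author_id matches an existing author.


INNER JOIN keeps only books rows whose author_id matches an id in authors. Walk through each book:
  - book 1 (Northern Lights): author_id=NULL, no match -> dropped
  - book 2 (Empty Rooms): author_id=4 -> matches Davis
  - book 3 (The Old House): author_id=1 -> matches Green
  - book 4 (Midnight Sun): author_id=NULL, no match -> dropped
So 2 of 4 rows are dropped.

SQL:
SELECT a.title, b.name AS author
FROM books a
INNER JOIN authors b ON a.author_id = b.id

Result:
title         | author
--------------+-------
Empty Rooms   | Davis 
The Old House | Green 


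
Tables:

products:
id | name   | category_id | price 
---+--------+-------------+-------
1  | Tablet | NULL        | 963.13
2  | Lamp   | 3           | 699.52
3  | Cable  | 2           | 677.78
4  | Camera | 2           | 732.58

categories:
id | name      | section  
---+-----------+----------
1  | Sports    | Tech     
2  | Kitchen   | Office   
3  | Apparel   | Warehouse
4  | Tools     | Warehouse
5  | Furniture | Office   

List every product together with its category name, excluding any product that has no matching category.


INNER JOIN keeps only products rows whose category_id matches an id in categories. Walk through each product:
  - product 1 (Tablet): category_id=NULL, no match -> dropped
  - product 2 (Lamp): category_id=3 -> matches Apparel
  - product 3 (Cable): category_id=2 -> matches Kitchen
  - product 4 (Camera): category_id=2 -> matches Kitchen
So 1 of 4 rows is dropped.

SQL:
SELECT a.name, b.name AS category
FROM products a
INNER JOIN categories b ON a.category_id = b.id

Result:
name   | category
-------+---------
Lamp   | Apparel 
Cable  | Kitchen 
Camera | Kitchen 


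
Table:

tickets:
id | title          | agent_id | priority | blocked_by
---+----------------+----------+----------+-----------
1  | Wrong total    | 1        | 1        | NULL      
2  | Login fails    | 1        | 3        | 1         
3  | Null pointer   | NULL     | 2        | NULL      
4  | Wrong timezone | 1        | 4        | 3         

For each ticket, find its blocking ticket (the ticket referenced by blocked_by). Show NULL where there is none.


This is a self-join: tickets is joined to a second copy of itself, matching each row's blocked_by to another row's id. Use LEFT JOIN so rows with blocked_by=NULL are kept.
  - ticket 1 (Wrong total): blocked_by=NULL -> NULL
  - ticket 2 (Login fails): blocked_by=1 -> Wrong total
  - ticket 3 (Null pointer): blocked_by=NULL -> NULL
  - ticket 4 (Wrong timezone): blocked_by=3 -> Null pointer

SQL:
SELECT a.title AS item, b.title AS blocked_by
FROM tickets a
LEFT JOIN tickets b ON a.blocked_by = b.id

Result:
item           | blocked_by  
---------------+-------------
Wrong total    | NULL        
Login fails    | Wrong total 
Null pointer   | NULL        
Wrong timezone | Null pointer


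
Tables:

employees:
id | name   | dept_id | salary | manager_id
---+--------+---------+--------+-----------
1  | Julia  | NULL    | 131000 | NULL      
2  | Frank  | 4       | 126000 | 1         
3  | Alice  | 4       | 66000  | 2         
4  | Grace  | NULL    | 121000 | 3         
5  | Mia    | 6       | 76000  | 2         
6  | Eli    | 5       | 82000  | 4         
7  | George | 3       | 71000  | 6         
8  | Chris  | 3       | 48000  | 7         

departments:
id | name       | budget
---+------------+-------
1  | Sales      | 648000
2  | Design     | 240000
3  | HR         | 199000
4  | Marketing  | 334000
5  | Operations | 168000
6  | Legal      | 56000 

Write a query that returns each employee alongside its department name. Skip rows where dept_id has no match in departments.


INNER JOIN keeps only employees rows whose dept_id matches an id in departments. Walk through each employee:
  - employee 1 (Julia): dept_id=NULL, no match -> dropped
  - employee 2 (Frank): dept_id=4 -> matches Marketing
  - employee 3 (Alice): dept_id=4 -> matches Marketing
  - employee 4 (Grace): dept_id=NULL, no match -> dropped
  - employee 5 (Mia): dept_id=6 -> matches Legal
  - employee 6 (Eli): dept_id=5 -> matches Operations
  - employee 7 (George): dept_id=3 -> matches HR
  - employee 8 (Chris): dept_id=3 -> matches HR
So 2 of 8 rows are dropped.

SQL:
SELECT a.name, b.name AS department
FROM employees a
INNER JOIN departments b ON a.dept_id = b.id

Result:
name   | department
-------+-----------
Frank  | Marketing 
Alice  | Marketing 
Mia    | Legal     
Eli    | Operations
George | HR        
Chris  | HR        


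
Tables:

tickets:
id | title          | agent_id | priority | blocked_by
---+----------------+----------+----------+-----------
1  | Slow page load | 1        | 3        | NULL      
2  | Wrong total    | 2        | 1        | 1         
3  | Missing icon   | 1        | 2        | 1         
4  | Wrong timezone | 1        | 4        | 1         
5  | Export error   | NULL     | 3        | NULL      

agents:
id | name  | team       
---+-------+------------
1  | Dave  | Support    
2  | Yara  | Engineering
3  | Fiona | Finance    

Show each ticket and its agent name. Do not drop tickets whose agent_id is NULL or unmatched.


LEFT JOIN keeps every row from tickets (the left table); where agent_id has no match in agents, the agent columns become NULL. Walk through each ticket:
  - ticket 1 (Slow page load): agent_id=1 -> matches Dave
  - ticket 2 (Wrong total): agent_id=2 -> matches Yara
  - ticket 3 (Missing icon): agent_id=1 -> matches Dave
  - ticket 4 (Wrong timezone): agent_id=1 -> matches Dave
  - ticket 5 (Export error): agent_id=NULL, no match -> kept with NULL
All 5 rows appear; 1 has NULL agent.

SQL:
SELECT a.title, b.name AS agent
FROM tickets a
LEFT JOIN agents b ON a.agent_id = b.id

Result:
title          | agent
---------------+------
Slow page load | Dave 
Wrong total    | Yara 
Missing icon   | Dave 
Wrong timezone | Dave 
Export error   | NULL 


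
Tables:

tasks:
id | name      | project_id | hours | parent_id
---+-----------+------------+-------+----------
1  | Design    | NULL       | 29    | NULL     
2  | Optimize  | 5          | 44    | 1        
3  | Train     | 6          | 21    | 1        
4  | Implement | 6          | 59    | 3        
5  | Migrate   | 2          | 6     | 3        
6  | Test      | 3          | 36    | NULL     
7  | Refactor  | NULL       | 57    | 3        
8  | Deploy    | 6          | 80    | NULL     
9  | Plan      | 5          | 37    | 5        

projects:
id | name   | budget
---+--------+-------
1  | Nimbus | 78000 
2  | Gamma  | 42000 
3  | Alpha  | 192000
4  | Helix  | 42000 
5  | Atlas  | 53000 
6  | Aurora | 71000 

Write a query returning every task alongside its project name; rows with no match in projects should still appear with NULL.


LEFT JOIN keeps every row from tasks (the left table); where project_id has no match in projects, the project columns become NULL. Walk through each task:
  - task 1 (Design): project_id=NULL, no match -> kept with NULL
  - task 2 (Optimize): project_id=5 -> matches Atlas
  - task 3 (Train): project_id=6 -> matches Aurora
  - task 4 (Implement): project_id=6 -> matches Aurora
  - task 5 (Migrate): project_id=2 -> matches Gamma
  - task 6 (Test): project_id=3 -> matches Alpha
  - task 7 (Refactor): project_id=NULL, no match -> kept with NULL
  - task 8 (Deploy): project_id=6 -> matches Aurora
  - task 9 (Plan): project_id=5 -> matches Atlas
All 9 rows appear; 2 have NULL project.

SQL:
SELECT a.name, b.name AS project
FROM tasks a
LEFT JOIN projects b ON a.project_id = b.id

Result:
name      | project
----------+--------
Design    | NULL   
Optimize  | Atlas  
Train     | Aurora 
Implement | Aurora 
Migrate   | Gamma  
Test      | Alpha  
Refactor  | NULL   
Deploy    | Aurora 
Plan      | Atlas  
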